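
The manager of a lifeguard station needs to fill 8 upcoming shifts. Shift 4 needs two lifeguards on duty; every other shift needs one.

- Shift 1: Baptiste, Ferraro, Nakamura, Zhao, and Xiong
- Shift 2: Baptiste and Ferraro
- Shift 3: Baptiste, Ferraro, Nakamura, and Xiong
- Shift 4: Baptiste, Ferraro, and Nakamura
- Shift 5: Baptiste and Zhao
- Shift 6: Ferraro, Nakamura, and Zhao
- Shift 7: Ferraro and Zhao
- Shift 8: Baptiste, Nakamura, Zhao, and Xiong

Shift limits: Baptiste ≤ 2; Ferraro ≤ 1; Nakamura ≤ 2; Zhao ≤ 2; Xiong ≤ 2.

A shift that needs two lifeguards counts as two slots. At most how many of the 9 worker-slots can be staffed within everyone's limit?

Total capacity across all lifeguards is 2+1+2+2+2 = 9, and 9 slots are needed, so at most 9 can be filled.
An assignment achieving 9: Shift 1→Xiong, Shift 2→Baptiste, Shift 3→Xiong, Shift 4→Ferraro+Nakamura, Shift 5→Baptiste, Shift 6→Nakamura, Shift 7→Zhao, Shift 8→Zhao.
Loads: Baptiste 2/2, Ferraro 1/1, Nakamura 2/2, Zhao 2/2, Xiong 2/2.

9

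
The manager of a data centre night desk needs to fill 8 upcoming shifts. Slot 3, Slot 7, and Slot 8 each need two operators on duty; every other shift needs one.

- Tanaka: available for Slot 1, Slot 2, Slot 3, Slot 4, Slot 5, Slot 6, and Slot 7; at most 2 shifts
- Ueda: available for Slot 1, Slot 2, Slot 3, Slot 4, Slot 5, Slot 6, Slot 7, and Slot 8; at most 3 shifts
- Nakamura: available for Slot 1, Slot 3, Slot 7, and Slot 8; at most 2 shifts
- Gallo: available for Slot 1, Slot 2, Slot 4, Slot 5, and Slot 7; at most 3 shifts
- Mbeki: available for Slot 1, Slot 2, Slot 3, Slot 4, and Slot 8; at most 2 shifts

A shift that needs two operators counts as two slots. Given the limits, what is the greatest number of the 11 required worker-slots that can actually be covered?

11

Total capacity across all operators is 2+3+2+3+2 = 12, and 11 slots are needed, so at most 11 can be filled.
An assignment achieving 11: Slot 1→Gallo, Slot 2→Ueda, Slot 3→Ueda+Mbeki, Slot 4→Gallo, Slot 5→Tanaka, Slot 6→Tanaka, Slot 7→Nakamura+Gallo, Slot 8→Ueda+Nakamura.
Loads: Tanaka 2/2, Ueda 3/3, Nakamura 2/2, Gallo 3/3, Mbeki 1/2.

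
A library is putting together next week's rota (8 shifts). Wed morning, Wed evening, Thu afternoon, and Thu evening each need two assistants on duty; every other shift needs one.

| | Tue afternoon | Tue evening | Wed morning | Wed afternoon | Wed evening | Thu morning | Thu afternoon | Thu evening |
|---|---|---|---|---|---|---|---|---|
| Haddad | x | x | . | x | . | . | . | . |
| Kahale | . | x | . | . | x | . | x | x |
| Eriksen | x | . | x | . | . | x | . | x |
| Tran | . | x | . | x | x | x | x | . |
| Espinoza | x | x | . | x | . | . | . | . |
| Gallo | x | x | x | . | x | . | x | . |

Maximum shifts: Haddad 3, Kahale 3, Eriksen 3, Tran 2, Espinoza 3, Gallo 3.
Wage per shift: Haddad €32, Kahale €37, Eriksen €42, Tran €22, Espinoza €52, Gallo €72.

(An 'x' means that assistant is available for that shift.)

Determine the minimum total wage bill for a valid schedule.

Wed morning can only be covered by Eriksen and Gallo, so that assignment is forced.
Thu evening can only be covered by Kahale and Eriksen, so that assignment is forced.
Picking the cheapest available assistant for each shift independently would cost €409, but that ignores the shift limits.
An optimal schedule: Tue afternoon→Haddad, Tue evening→Haddad, Wed morning→Eriksen+Gallo, Wed afternoon→Haddad, Wed evening→Kahale+Tran, Thu morning→Eriksen, Thu afternoon→Kahale+Tran, Thu evening→Kahale+Eriksen.
Total: 32 + 32 + 42 + 72 + 32 + 37 + 22 + 42 + 37 + 22 + 37 + 42 = €449.

€449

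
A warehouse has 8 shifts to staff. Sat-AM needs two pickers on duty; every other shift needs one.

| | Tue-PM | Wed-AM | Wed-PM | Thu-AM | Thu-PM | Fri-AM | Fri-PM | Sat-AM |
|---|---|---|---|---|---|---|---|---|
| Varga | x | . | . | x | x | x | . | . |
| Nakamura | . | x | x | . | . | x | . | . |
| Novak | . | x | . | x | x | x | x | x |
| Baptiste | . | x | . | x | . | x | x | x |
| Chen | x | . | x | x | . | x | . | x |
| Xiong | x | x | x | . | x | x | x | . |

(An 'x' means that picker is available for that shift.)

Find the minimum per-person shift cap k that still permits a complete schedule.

2

With 6 pickers and 9 worker-slots to fill, someone must work at least ⌈9/6⌉ = 2 shifts, so k ≥ 2.
k = 2 works: Tue-PM→Varga, Wed-AM→Nakamura, Wed-PM→Nakamura, Thu-AM→Baptiste, Thu-PM→Varga, Fri-AM→Chen, Fri-PM→Novak, Sat-AM→Novak+Baptiste.
Loads: Varga 2, Nakamura 2, Novak 2, Baptiste 2, Chen 1, Xiong 0 — all ≤ 2.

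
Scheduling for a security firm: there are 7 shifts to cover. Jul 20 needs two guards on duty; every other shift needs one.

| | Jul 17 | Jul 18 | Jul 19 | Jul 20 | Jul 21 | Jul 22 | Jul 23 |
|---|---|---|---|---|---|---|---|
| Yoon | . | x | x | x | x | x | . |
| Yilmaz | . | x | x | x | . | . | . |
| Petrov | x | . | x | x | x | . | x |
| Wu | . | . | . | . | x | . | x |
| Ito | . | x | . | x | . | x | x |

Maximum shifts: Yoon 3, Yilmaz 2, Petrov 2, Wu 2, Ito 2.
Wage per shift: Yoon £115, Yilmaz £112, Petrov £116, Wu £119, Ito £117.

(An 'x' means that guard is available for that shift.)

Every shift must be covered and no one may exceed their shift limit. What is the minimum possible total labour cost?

Jul 17 can only be covered by Petrov, so that assignment is forced.
Picking the cheapest available guard for each shift independently would cost £913, but that ignores the shift limits.
An optimal schedule: Jul 17→Petrov, Jul 18→Yilmaz, Jul 19→Yilmaz, Jul 20→Yoon+Ito, Jul 21→Yoon, Jul 22→Yoon, Jul 23→Petrov.
Total: 116 + 112 + 112 + 115 + 117 + 115 + 115 + 116 = £918.

£918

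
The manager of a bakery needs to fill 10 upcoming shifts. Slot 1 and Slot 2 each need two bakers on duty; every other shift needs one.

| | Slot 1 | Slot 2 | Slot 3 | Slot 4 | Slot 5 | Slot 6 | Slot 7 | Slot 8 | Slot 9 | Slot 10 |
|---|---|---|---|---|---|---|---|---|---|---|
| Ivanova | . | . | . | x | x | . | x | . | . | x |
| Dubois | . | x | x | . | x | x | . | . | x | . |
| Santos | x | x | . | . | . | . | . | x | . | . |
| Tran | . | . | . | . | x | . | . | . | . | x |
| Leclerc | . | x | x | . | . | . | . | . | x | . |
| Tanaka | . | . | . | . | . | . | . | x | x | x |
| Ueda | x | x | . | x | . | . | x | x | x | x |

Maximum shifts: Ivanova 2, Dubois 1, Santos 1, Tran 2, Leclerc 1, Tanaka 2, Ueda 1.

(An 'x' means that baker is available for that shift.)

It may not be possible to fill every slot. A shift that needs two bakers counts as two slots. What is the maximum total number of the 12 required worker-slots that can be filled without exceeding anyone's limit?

Total capacity across all bakers is 2+1+1+2+1+2+1 = 10, and 12 slots are needed, so at most 10 can be filled.
An assignment achieving 10: Slot 1→Santos+Ueda, Slot 3→Leclerc, Slot 4→Ivanova, Slot 5→Tran, Slot 6→Dubois, Slot 7→Ivanova, Slot 8→Tanaka, Slot 9→Tanaka, Slot 10→Tran.
Loads: Ivanova 2/2, Dubois 1/1, Santos 1/1, Tran 2/2, Leclerc 1/1, Tanaka 2/2, Ueda 1/1.

10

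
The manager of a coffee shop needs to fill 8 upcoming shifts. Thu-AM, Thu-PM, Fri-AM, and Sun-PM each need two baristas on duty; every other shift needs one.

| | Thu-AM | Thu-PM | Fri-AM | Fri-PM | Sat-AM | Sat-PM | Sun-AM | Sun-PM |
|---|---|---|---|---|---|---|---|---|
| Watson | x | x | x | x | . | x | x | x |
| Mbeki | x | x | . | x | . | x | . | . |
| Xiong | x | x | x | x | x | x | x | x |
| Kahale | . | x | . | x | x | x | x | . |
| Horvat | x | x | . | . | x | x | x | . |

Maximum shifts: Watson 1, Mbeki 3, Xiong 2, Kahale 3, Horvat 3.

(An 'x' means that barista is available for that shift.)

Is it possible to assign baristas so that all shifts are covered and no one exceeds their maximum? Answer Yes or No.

No

Total capacity is 12 and 12 slots are needed, so capacity alone doesn't rule it out.
Shifts {Fri-AM, Sun-PM} need 4 worker-slots in total, but the baristas available for any of those shifts (Watson and Xiong) can supply at most 3 among them. So no valid schedule exists.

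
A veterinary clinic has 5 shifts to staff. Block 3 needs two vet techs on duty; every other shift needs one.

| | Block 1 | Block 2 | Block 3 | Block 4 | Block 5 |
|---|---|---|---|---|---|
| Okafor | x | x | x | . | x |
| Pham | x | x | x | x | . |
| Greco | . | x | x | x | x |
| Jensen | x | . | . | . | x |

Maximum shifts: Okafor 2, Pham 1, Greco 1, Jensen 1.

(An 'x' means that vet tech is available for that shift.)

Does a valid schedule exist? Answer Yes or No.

Shifts {Block 1, Block 2, Block 3, Block 4, Block 5} need 6 worker-slots in total, but the vet techs available for any of those shifts (Okafor, Pham, Greco, and Jensen) can supply at most 5 among them. So no valid schedule exists.

No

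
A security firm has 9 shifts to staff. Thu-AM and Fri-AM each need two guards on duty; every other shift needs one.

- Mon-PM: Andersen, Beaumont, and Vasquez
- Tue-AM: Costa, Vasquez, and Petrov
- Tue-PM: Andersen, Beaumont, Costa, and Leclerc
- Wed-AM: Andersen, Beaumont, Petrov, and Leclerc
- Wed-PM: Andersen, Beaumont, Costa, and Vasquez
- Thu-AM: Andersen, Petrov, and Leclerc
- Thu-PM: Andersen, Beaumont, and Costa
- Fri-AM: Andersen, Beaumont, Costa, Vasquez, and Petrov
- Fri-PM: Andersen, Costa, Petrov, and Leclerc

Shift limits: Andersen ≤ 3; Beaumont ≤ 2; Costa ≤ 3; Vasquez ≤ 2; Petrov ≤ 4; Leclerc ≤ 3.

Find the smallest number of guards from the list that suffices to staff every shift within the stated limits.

11 slots to fill and no one can take more than 4, so at least ⌈11/4⌉ = 3 guards are needed.
Any 3 guards together have capacity at most 4+3+3 = 10 < 11 slots, so 3 can never suffice.
Andersen, Beaumont, Costa, and Petrov alone can cover everything: Mon-PM→Andersen, Tue-AM→Costa, Tue-PM→Andersen, Wed-AM→Beaumont, Wed-PM→Beaumont, Thu-AM→Andersen+Petrov, Thu-PM→Costa, Fri-AM→Costa+Petrov, Fri-PM→Petrov.

4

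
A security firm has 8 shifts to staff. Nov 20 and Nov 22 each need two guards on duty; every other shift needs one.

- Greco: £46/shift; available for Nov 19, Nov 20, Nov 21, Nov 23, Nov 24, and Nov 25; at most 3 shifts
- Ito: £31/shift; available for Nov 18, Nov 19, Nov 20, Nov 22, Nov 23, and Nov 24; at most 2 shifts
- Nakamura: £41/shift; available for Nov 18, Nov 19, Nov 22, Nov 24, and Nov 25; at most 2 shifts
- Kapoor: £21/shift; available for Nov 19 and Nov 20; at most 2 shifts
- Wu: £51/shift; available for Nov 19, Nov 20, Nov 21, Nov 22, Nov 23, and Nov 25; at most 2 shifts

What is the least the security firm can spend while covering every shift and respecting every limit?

£375

Picking the cheapest available guard for each shift independently would cost £325, but that ignores the shift limits.
An optimal schedule: Nov 18→Ito, Nov 19→Kapoor, Nov 20→Kapoor+Wu, Nov 21→Greco, Nov 22→Ito+Nakamura, Nov 23→Greco, Nov 24→Greco, Nov 25→Nakamura.
Total: 31 + 21 + 21 + 51 + 46 + 31 + 41 + 46 + 46 + 41 = £375.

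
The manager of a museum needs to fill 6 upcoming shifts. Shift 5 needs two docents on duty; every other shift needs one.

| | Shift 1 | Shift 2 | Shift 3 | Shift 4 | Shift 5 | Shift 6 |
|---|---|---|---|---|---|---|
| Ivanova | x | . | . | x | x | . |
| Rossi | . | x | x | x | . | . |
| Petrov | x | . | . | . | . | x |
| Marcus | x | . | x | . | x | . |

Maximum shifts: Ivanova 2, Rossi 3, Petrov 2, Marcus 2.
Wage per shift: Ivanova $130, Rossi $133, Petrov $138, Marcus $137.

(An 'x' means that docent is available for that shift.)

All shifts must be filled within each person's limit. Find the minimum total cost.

$934

Shift 2 can only be covered by Rossi, so that assignment is forced.
Shift 5 can only be covered by Ivanova and Marcus, so that assignment is forced.
Shift 6 can only be covered by Petrov, so that assignment is forced.
Picking the cheapest available docent for each shift independently would cost $931, but that ignores the shift limits.
An optimal schedule: Shift 1→Ivanova, Shift 2→Rossi, Shift 3→Rossi, Shift 4→Rossi, Shift 5→Ivanova+Marcus, Shift 6→Petrov.
Total: 130 + 133 + 133 + 133 + 130 + 137 + 138 = $934.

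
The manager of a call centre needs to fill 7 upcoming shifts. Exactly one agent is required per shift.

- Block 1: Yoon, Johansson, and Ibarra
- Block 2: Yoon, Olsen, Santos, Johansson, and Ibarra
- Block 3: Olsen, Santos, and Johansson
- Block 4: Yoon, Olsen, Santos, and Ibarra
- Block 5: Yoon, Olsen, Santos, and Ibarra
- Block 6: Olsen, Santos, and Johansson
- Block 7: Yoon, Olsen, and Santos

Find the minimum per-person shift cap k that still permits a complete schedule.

With 5 agents and 7 worker-slots to fill, someone must work at least ⌈7/5⌉ = 2 shifts, so k ≥ 2.
k = 2 works: Block 1→Yoon, Block 2→Johansson, Block 3→Olsen, Block 4→Santos, Block 5→Santos, Block 6→Olsen, Block 7→Yoon.
Loads: Yoon 2, Olsen 2, Santos 2, Johansson 1, Ibarra 0 — all ≤ 2.

2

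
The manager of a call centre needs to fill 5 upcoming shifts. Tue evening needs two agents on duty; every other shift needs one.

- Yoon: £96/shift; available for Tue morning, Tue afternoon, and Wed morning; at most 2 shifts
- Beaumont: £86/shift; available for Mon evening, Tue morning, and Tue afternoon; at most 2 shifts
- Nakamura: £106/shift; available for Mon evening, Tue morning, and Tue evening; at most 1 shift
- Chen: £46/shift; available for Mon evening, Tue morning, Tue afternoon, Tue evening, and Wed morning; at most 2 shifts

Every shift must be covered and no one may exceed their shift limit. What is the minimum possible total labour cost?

£466

Tue evening can only be covered by Nakamura and Chen, so that assignment is forced.
Picking the cheapest available agent for each shift independently would cost £336, but that ignores the shift limits.
An optimal schedule: Mon evening→Beaumont, Tue morning→Yoon, Tue afternoon→Beaumont, Tue evening→Chen+Nakamura, Wed morning→Chen.
Total: 86 + 96 + 86 + 46 + 106 + 46 = £466.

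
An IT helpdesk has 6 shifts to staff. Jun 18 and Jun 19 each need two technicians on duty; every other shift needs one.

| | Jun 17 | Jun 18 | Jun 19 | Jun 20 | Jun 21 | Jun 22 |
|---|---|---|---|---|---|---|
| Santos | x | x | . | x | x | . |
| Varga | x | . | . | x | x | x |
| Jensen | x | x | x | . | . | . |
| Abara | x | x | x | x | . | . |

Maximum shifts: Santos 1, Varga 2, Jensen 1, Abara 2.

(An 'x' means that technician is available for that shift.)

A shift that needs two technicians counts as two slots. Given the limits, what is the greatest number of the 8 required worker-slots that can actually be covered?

Total capacity across all technicians is 1+2+1+2 = 6, and 8 slots are needed, so at most 6 can be filled.
An assignment achieving 6: Jun 18→Abara, Jun 19→Jensen+Abara, Jun 20→Varga, Jun 21→Santos, Jun 22→Varga.
Loads: Santos 1/1, Varga 2/2, Jensen 1/1, Abara 2/2.

6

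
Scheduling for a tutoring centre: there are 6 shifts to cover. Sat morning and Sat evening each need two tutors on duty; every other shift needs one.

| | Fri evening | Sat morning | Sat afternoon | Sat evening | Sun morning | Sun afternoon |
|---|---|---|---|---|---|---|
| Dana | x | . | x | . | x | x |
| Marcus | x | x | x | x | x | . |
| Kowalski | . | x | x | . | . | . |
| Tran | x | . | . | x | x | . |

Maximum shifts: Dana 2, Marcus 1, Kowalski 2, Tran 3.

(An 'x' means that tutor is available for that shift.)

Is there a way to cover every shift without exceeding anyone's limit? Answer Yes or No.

Total capacity is 8 and 8 slots are needed, so capacity alone doesn't rule it out.
Shifts {Sat morning, Sat evening} need 4 worker-slots in total, but the tutors available for any of those shifts (Marcus, Kowalski, and Tran) can supply at most 3 among them. So no valid schedule exists.

No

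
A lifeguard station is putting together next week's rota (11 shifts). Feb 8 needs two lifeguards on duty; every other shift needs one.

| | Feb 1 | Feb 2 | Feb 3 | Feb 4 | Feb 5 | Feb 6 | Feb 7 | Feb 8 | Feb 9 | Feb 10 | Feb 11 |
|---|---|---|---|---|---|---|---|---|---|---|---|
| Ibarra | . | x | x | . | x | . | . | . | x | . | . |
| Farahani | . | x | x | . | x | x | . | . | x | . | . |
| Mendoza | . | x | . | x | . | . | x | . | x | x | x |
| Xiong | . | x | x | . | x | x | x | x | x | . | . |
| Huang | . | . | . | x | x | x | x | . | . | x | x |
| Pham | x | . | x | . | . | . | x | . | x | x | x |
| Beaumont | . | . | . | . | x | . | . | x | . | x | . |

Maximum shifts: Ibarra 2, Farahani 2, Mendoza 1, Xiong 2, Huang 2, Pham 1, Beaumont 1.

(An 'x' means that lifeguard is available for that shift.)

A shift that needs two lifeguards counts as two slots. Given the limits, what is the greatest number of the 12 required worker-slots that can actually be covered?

Total capacity across all lifeguards is 2+2+1+2+2+1+1 = 11, and 12 slots are needed, so at most 11 can be filled.
An assignment achieving 11: Feb 1→Pham, Feb 2→Ibarra, Feb 3→Ibarra, Feb 4→Mendoza, Feb 5→Farahani, Feb 6→Farahani, Feb 7→Xiong, Feb 8→Xiong+Beaumont, Feb 10→Huang, Feb 11→Huang.
Loads: Ibarra 2/2, Farahani 2/2, Mendoza 1/1, Xiong 2/2, Huang 2/2, Pham 1/1, Beaumont 1/1.

11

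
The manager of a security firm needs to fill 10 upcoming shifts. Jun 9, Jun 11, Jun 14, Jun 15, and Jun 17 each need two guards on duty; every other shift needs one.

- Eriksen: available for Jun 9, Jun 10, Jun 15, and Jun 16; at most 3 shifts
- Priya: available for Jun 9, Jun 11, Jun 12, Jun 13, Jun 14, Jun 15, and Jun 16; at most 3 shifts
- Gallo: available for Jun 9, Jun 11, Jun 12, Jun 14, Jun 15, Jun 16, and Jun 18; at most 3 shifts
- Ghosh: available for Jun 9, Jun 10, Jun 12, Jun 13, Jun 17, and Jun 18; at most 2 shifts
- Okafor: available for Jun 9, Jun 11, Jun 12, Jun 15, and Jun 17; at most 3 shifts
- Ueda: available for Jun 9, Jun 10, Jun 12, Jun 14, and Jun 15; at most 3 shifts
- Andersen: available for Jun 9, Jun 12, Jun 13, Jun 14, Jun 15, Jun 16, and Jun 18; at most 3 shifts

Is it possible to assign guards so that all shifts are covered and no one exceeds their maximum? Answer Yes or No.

Jun 17 can only be covered by Ghosh and Okafor, so that assignment is forced.
One valid schedule: Jun 9→Ghosh+Okafor, Jun 10→Eriksen, Jun 11→Priya+Gallo, Jun 12→Priya, Jun 13→Priya, Jun 14→Gallo+Ueda, Jun 15→Eriksen+Okafor, Jun 16→Eriksen, Jun 17→Ghosh+Okafor, Jun 18→Gallo.
Loads: Eriksen 3/3, Priya 3/3, Gallo 3/3, Ghosh 2/2, Okafor 3/3, Ueda 1/3, Andersen 0/3 — all within limits.

Yes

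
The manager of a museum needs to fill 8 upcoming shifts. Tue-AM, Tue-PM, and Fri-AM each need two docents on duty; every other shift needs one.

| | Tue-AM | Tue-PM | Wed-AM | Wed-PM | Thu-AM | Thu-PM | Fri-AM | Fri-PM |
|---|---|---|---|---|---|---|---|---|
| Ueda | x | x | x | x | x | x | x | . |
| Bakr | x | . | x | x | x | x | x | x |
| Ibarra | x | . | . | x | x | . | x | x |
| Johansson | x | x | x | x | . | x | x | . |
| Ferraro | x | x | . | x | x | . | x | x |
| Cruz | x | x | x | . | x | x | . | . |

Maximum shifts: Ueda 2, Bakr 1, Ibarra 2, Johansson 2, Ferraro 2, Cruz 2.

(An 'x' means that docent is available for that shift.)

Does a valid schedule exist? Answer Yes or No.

One valid schedule: Tue-AM→Ferraro+Cruz, Tue-PM→Johansson+Cruz, Wed-AM→Ueda, Wed-PM→Ibarra, Thu-AM→Ibarra, Thu-PM→Ueda, Fri-AM→Johansson+Ferraro, Fri-PM→Bakr.
Loads: Ueda 2/2, Bakr 1/1, Ibarra 2/2, Johansson 2/2, Ferraro 2/2, Cruz 2/2 — all within limits.

Yes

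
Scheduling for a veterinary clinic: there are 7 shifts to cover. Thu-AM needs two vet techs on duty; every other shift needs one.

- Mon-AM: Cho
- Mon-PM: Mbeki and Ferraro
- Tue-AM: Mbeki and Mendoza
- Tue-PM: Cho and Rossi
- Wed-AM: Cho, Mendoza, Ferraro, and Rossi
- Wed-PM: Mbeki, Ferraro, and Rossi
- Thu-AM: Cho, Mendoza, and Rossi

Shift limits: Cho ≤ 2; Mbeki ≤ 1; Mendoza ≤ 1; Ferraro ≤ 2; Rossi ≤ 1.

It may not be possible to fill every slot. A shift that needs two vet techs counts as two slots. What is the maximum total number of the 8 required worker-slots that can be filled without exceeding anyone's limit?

7

Total capacity across all vet techs is 2+1+1+2+1 = 7, and 8 slots are needed, so at most 7 can be filled.
An assignment achieving 7: Mon-AM→Cho, Mon-PM→Mbeki, Tue-AM→Mendoza, Tue-PM→Cho, Wed-AM→Ferraro, Wed-PM→Ferraro, Thu-AM→Rossi.
Loads: Cho 2/2, Mbeki 1/1, Mendoza 1/1, Ferraro 2/2, Rossi 1/1.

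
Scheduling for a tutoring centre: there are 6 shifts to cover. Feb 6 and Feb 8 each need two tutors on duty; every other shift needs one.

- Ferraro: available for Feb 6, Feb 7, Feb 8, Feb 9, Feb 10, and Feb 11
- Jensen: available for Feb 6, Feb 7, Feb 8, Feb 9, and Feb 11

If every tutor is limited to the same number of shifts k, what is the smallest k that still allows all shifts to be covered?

With 2 tutors and 8 worker-slots to fill, someone must work at least ⌈8/2⌉ = 4 shifts, so k ≥ 4.
k = 4 works: Feb 6→Ferraro+Jensen, Feb 7→Ferraro, Feb 8→Ferraro+Jensen, Feb 9→Jensen, Feb 10→Ferraro, Feb 11→Jensen.
Loads: Ferraro 4, Jensen 4 — all ≤ 4.

4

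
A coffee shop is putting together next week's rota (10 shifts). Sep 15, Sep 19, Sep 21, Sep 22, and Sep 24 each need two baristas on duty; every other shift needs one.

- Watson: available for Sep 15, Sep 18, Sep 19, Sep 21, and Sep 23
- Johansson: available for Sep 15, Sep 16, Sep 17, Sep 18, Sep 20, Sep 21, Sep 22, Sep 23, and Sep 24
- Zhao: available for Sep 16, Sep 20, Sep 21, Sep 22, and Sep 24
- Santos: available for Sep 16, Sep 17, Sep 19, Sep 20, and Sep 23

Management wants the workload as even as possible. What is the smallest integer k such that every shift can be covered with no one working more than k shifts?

With 4 baristas and 15 worker-slots to fill, someone must work at least ⌈15/4⌉ = 4 shifts, so k ≥ 4.
k = 4 works: Sep 15→Watson+Johansson, Sep 16→Zhao, Sep 17→Johansson, Sep 18→Watson, Sep 19→Watson+Santos, Sep 20→Santos, Sep 21→Watson+Zhao, Sep 22→Johansson+Zhao, Sep 23→Santos, Sep 24→Johansson+Zhao.
Loads: Watson 4, Johansson 4, Zhao 4, Santos 3 — all ≤ 4.

4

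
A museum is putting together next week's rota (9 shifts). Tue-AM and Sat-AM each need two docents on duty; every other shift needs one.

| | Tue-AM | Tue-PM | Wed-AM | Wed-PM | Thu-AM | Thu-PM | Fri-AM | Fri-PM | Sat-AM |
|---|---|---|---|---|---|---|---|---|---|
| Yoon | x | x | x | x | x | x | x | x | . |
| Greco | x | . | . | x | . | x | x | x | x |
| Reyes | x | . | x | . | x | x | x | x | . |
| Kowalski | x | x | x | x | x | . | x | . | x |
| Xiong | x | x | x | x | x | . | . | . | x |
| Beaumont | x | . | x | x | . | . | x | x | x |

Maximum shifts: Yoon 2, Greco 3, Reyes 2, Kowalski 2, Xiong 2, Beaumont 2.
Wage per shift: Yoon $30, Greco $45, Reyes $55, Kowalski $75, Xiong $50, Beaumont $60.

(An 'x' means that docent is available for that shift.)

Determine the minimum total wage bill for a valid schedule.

$525

Picking the cheapest available docent for each shift independently would cost $380, but that ignores the shift limits.
An optimal schedule: Tue-AM→Reyes+Beaumont, Tue-PM→Yoon, Wed-AM→Xiong, Wed-PM→Greco, Thu-AM→Xiong, Thu-PM→Yoon, Fri-AM→Reyes, Fri-PM→Greco, Sat-AM→Greco+Beaumont.
Total: 55 + 60 + 30 + 50 + 45 + 50 + 30 + 55 + 45 + 45 + 60 = $525.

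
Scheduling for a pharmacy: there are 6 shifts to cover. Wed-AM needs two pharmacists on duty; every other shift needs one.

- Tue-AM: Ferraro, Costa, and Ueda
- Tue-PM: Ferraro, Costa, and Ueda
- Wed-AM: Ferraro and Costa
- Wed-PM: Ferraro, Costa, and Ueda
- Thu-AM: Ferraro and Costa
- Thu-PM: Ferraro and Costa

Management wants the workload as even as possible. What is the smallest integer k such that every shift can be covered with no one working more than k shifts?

With 3 pharmacists and 7 worker-slots to fill, someone must work at least ⌈7/3⌉ = 3 shifts, so k ≥ 3.
k = 3 works: Tue-AM→Costa, Tue-PM→Costa, Wed-AM→Ferraro+Costa, Wed-PM→Ueda, Thu-AM→Ferraro, Thu-PM→Ferraro.
Loads: Ferraro 3, Costa 3, Ueda 1 — all ≤ 3.

3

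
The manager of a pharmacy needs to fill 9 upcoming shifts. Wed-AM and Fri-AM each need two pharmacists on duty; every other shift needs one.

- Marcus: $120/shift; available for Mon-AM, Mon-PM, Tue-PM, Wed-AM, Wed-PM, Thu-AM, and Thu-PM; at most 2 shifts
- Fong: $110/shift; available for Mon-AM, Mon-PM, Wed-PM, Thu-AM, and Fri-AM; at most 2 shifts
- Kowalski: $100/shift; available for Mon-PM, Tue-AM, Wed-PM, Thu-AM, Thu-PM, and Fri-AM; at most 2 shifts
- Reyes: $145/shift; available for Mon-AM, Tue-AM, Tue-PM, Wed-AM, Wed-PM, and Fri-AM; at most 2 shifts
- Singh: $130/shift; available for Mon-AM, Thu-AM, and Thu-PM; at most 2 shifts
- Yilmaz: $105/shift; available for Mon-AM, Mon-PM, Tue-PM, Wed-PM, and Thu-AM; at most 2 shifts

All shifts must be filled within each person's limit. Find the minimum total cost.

$1275

Wed-AM can only be covered by Marcus and Reyes, so that assignment is forced.
Picking the cheapest available pharmacist for each shift independently would cost $1185, but that ignores the shift limits.
An optimal schedule: Mon-AM→Singh, Mon-PM→Yilmaz, Tue-AM→Kowalski, Tue-PM→Yilmaz, Wed-AM→Marcus+Reyes, Wed-PM→Fong, Thu-AM→Singh, Thu-PM→Marcus, Fri-AM→Kowalski+Fong.
Total: 130 + 105 + 100 + 105 + 120 + 145 + 110 + 130 + 120 + 100 + 110 = $1275.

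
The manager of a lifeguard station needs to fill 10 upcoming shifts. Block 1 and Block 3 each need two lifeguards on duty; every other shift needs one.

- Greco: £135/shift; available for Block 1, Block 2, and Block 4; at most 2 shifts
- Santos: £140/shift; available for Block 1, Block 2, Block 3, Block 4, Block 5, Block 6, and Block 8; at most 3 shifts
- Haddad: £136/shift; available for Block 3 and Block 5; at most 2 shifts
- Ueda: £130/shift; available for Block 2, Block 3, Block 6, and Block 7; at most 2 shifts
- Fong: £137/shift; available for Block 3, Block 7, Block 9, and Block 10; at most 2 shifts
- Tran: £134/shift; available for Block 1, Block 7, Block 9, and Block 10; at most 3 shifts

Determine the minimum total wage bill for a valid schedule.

Block 8 can only be covered by Santos, so that assignment is forced.
Picking the cheapest available lifeguard for each shift independently would cost £1604, but that ignores the shift limits.
An optimal schedule: Block 1→Tran+Greco, Block 2→Ueda, Block 3→Haddad+Fong, Block 4→Greco, Block 5→Haddad, Block 6→Ueda, Block 7→Fong, Block 8→Santos, Block 9→Tran, Block 10→Tran.
Total: 134 + 135 + 130 + 136 + 137 + 135 + 136 + 130 + 137 + 140 + 134 + 134 = £1618.

£1618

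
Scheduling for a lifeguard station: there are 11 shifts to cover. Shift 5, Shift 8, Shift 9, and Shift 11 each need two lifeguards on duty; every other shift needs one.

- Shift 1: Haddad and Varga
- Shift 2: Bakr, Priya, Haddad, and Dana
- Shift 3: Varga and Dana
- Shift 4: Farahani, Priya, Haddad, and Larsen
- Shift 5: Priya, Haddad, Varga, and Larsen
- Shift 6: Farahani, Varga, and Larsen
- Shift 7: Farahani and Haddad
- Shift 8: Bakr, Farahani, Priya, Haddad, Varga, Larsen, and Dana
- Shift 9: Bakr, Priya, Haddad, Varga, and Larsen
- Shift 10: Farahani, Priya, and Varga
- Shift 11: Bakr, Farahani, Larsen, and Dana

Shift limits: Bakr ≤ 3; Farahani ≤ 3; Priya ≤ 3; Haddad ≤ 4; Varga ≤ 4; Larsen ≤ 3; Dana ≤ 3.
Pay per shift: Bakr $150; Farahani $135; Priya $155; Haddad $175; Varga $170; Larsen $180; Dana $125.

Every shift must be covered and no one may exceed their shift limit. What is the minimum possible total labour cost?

Picking the cheapest available lifeguard for each shift independently would cost $2110, but that ignores the shift limits.
An optimal schedule: Shift 1→Varga, Shift 2→Dana, Shift 3→Dana, Shift 4→Priya, Shift 5→Priya+Varga, Shift 6→Farahani, Shift 7→Farahani, Shift 8→Bakr+Varga, Shift 9→Bakr+Priya, Shift 10→Farahani, Shift 11→Dana+Bakr.
Total: 170 + 125 + 125 + 155 + 155 + 170 + 135 + 135 + 150 + 170 + 150 + 155 + 135 + 125 + 150 = $2205.

$2205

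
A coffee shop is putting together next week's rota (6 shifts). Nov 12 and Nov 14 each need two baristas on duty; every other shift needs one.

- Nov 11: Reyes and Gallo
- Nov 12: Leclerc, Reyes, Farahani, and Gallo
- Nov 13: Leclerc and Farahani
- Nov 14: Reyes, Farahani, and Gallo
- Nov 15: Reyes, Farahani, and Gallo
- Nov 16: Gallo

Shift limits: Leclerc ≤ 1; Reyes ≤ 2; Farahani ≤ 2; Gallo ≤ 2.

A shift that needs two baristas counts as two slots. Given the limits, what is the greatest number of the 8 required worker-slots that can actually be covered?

7

Total capacity across all baristas is 1+2+2+2 = 7, and 8 slots are needed, so at most 7 can be filled.
An assignment achieving 7: Nov 11→Reyes, Nov 12→Gallo, Nov 13→Leclerc, Nov 14→Reyes+Farahani, Nov 15→Farahani, Nov 16→Gallo.
Loads: Leclerc 1/1, Reyes 2/2, Farahani 2/2, Gallo 2/2.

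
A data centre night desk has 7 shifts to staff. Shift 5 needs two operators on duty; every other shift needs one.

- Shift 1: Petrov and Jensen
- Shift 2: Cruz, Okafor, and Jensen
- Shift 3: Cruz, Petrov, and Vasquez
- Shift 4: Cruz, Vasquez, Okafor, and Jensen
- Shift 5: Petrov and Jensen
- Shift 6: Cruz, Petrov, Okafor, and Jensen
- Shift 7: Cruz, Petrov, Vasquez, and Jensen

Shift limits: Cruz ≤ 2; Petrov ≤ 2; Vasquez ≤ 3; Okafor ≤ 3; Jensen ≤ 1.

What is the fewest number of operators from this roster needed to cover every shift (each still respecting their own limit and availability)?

8 slots to fill and no one can take more than 3, so at least ⌈8/3⌉ = 3 operators are needed.
No set of 3 operators can cover every shift (each such set leaves at least one shift with no one available or exceeds a cap).
Cruz, Petrov, Vasquez, and Jensen alone can cover everything: Shift 1→Petrov, Shift 2→Cruz, Shift 3→Vasquez, Shift 4→Vasquez, Shift 5→Petrov+Jensen, Shift 6→Cruz, Shift 7→Vasquez.

4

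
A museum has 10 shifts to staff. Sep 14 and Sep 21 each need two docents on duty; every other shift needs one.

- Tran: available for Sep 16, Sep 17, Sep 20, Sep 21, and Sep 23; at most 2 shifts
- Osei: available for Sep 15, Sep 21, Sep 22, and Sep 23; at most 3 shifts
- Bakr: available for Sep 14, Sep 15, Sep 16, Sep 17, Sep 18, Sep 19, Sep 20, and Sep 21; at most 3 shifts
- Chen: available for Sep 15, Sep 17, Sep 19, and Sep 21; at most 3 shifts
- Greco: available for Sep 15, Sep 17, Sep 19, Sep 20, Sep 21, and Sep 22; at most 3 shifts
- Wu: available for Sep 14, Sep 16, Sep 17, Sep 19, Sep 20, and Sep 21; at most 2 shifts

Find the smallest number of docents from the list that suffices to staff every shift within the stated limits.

12 slots to fill and no one can take more than 3, so at least ⌈12/3⌉ = 4 docents are needed.
No set of 4 docents can cover every shift (each such set leaves at least one shift with no one available or exceeds a cap).
Tran, Osei, Bakr, Chen, and Wu alone can cover everything: Sep 14→Bakr+Wu, Sep 15→Osei, Sep 16→Tran, Sep 17→Chen, Sep 18→Bakr, Sep 19→Bakr, Sep 20→Wu, Sep 21→Osei+Chen, Sep 22→Osei, Sep 23→Tran.

5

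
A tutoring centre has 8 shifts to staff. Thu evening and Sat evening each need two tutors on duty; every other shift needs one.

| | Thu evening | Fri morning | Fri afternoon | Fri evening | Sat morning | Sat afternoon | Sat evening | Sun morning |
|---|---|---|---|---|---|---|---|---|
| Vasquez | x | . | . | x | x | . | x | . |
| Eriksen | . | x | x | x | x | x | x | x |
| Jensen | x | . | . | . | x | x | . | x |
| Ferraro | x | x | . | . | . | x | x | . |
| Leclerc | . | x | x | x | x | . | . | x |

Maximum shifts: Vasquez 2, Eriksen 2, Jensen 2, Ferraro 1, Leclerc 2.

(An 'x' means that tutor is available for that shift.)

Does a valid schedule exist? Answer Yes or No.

No

Total capacity is 2+2+2+1+2 = 9 but 10 worker-slots are needed — infeasible.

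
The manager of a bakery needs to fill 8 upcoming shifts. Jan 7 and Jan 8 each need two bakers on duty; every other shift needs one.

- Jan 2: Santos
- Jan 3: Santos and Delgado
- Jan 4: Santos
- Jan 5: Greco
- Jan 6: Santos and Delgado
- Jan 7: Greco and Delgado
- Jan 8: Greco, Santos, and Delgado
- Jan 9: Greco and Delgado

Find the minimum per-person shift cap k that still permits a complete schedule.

With 3 bakers and 10 worker-slots to fill, someone must work at least ⌈10/3⌉ = 4 shifts, so k ≥ 4.
k = 4 works: Jan 2→Santos, Jan 3→Santos, Jan 4→Santos, Jan 5→Greco, Jan 6→Santos, Jan 7→Greco+Delgado, Jan 8→Greco+Delgado, Jan 9→Greco.
Loads: Greco 4, Santos 4, Delgado 2 — all ≤ 4.

4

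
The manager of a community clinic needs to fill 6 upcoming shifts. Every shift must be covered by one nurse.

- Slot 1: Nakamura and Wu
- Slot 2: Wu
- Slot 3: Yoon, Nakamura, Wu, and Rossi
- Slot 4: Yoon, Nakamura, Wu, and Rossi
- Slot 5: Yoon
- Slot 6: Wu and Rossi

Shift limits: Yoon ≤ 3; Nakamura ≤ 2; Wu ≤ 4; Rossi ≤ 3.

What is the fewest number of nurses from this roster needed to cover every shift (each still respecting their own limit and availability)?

6 slots to fill and no one can take more than 4, so at least ⌈6/4⌉ = 2 nurses are needed.
Yoon and Wu alone can cover everything: Slot 1→Wu, Slot 2→Wu, Slot 3→Yoon, Slot 4→Yoon, Slot 5→Yoon, Slot 6→Wu.

2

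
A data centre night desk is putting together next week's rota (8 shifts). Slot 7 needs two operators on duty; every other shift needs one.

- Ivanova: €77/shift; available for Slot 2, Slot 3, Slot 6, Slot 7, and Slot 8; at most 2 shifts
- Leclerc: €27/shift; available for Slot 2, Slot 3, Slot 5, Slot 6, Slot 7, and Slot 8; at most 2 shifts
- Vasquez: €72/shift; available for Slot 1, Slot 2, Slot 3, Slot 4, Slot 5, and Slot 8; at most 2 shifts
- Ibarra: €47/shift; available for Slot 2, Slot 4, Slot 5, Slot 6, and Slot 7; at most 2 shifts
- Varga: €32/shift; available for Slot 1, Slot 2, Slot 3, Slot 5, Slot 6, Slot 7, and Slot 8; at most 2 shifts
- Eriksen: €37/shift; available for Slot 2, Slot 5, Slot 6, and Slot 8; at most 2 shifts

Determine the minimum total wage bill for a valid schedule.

€358

Picking the cheapest available operator for each shift independently would cost €273, but that ignores the shift limits.
An optimal schedule: Slot 1→Varga, Slot 2→Vasquez, Slot 3→Leclerc, Slot 4→Ibarra, Slot 5→Leclerc, Slot 6→Eriksen, Slot 7→Varga+Ibarra, Slot 8→Eriksen.
Total: 32 + 72 + 27 + 47 + 27 + 37 + 32 + 47 + 37 = €358.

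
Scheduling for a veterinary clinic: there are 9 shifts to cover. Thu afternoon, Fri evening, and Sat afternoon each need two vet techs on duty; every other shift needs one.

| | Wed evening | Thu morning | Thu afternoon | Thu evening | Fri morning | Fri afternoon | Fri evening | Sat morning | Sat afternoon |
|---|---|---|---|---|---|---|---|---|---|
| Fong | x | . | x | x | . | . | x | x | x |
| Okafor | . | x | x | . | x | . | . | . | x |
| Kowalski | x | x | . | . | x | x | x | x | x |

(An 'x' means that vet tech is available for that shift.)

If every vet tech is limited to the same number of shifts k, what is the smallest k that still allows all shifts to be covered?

4

With 3 vet techs and 12 worker-slots to fill, someone must work at least ⌈12/3⌉ = 4 shifts, so k ≥ 4.
k = 4 works: Wed evening→Fong, Thu morning→Okafor, Thu afternoon→Fong+Okafor, Thu evening→Fong, Fri morning→Okafor, Fri afternoon→Kowalski, Fri evening→Fong+Kowalski, Sat morning→Kowalski, Sat afternoon→Okafor+Kowalski.
Loads: Fong 4, Okafor 4, Kowalski 4 — all ≤ 4.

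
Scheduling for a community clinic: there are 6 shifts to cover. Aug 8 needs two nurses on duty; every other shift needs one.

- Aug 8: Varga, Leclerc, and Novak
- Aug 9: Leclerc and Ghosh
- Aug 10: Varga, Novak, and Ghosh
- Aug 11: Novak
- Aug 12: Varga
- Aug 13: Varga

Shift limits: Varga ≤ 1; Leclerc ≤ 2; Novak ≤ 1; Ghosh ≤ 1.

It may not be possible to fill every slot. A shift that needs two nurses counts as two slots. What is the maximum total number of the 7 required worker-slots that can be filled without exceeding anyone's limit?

Total capacity across all nurses is 1+2+1+1 = 5, and 7 slots are needed, so at most 5 can be filled.
An assignment achieving 5: Aug 8→Leclerc, Aug 9→Leclerc, Aug 10→Ghosh, Aug 11→Novak, Aug 12→Varga.
Loads: Varga 1/1, Leclerc 2/2, Novak 1/1, Ghosh 1/1.

5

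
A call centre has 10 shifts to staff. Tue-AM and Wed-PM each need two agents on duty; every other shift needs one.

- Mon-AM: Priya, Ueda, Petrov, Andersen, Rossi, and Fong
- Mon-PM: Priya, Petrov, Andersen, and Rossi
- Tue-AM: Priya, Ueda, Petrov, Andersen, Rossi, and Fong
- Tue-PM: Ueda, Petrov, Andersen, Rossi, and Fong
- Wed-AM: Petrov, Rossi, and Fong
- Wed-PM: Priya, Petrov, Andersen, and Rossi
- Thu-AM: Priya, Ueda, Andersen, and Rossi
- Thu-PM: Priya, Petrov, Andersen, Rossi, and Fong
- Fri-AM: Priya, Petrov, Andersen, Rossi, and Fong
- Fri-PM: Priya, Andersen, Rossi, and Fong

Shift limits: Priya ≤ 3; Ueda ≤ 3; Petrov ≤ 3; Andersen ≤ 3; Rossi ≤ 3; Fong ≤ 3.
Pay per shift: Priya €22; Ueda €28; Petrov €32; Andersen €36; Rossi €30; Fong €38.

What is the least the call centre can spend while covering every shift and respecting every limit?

€336

Picking the cheapest available agent for each shift independently would cost €292, but that ignores the shift limits.
An optimal schedule: Mon-AM→Ueda, Mon-PM→Priya, Tue-AM→Ueda+Petrov, Tue-PM→Ueda, Wed-AM→Rossi, Wed-PM→Rossi+Petrov, Thu-AM→Priya, Thu-PM→Rossi, Fri-AM→Petrov, Fri-PM→Priya.
Total: 28 + 22 + 28 + 32 + 28 + 30 + 30 + 32 + 22 + 30 + 32 + 22 = €336.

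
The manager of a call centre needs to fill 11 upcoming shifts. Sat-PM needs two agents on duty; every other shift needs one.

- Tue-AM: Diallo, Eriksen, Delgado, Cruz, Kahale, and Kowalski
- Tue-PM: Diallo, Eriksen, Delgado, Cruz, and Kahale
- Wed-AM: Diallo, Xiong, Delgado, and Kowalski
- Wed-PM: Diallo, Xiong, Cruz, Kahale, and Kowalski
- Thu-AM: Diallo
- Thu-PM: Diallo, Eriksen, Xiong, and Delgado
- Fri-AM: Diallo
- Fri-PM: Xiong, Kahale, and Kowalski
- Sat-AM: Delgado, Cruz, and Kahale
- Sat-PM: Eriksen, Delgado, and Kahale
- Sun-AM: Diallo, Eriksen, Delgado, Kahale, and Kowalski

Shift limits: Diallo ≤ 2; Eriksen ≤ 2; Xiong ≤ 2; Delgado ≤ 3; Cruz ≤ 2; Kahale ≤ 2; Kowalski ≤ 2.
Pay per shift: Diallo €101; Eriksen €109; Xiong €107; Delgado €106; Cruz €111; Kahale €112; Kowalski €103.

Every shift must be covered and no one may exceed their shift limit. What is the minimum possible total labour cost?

€1269

Thu-AM can only be covered by Diallo, so that assignment is forced.
Fri-AM can only be covered by Diallo, so that assignment is forced.
Picking the cheapest available agent for each shift independently would cost €1232, but that ignores the shift limits.
An optimal schedule: Tue-AM→Cruz, Tue-PM→Delgado, Wed-AM→Kowalski, Wed-PM→Xiong, Thu-AM→Diallo, Thu-PM→Xiong, Fri-AM→Diallo, Fri-PM→Kowalski, Sat-AM→Delgado, Sat-PM→Delgado+Eriksen, Sun-AM→Eriksen.
Total: 111 + 106 + 103 + 107 + 101 + 107 + 101 + 103 + 106 + 106 + 109 + 109 = €1269.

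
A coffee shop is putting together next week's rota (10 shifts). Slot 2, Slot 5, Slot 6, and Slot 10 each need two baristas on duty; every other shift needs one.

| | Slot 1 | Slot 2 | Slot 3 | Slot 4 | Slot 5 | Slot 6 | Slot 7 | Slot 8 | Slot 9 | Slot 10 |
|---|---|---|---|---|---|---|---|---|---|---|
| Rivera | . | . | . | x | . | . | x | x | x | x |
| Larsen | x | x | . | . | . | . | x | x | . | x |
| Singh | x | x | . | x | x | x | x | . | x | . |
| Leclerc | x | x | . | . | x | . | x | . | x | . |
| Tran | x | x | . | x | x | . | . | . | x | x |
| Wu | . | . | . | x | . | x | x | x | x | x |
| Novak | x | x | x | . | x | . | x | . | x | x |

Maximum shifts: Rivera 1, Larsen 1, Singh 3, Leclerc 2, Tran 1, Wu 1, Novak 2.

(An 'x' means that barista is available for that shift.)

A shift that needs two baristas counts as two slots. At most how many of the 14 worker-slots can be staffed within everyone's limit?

Total capacity across all baristas is 1+1+3+2+1+1+2 = 11, and 14 slots are needed, so at most 11 can be filled.
An assignment achieving 11: Slot 1→Larsen, Slot 2→Leclerc+Tran, Slot 3→Novak, Slot 4→Singh, Slot 5→Singh+Leclerc, Slot 6→Singh+Wu, Slot 8→Rivera, Slot 10→Novak.
Loads: Rivera 1/1, Larsen 1/1, Singh 3/3, Leclerc 2/2, Tran 1/1, Wu 1/1, Novak 2/2.

11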